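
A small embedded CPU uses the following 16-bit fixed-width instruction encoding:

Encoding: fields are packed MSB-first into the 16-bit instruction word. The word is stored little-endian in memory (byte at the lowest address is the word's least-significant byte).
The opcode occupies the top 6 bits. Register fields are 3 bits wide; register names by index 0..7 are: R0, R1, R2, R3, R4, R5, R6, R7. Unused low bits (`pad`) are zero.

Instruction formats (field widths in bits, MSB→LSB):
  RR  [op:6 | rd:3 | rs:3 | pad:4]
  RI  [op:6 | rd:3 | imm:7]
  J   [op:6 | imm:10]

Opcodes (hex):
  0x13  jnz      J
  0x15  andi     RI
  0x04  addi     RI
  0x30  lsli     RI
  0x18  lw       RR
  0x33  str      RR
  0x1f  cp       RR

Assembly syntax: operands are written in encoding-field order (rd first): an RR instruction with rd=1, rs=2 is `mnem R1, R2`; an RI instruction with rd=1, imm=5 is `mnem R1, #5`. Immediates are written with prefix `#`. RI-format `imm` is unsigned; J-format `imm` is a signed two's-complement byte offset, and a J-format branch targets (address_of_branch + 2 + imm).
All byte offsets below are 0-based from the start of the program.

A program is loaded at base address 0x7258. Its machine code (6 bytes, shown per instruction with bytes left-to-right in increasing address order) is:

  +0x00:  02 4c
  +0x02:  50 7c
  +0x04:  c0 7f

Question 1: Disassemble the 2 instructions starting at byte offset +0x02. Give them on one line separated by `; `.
cp R0, R5; cp R7, R4

@+02  little-endian(50 7c) = 0x7c50
  opcode bits[15:10]=0x1f: cp/RR
  rd@[9:7]=0x0 ⇒ R0
  rs@[6:4]=0x5 ⇒ R5
@+04  little-endian(c0 7f) = 0x7fc0
  opcode bits[15:10]=0x1f: cp/RR
  rd@[9:7]=0x7 ⇒ R7
  rs@[6:4]=0x4 ⇒ R4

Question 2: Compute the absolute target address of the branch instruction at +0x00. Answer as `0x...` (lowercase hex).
off 0x00: read 02 4c as little → 0x4c02
  op=0x4c02>>10=0x13 ⇒ jnz (J)
  [9:0] imm=2 = #2
  target = base 0x7258 + off 0x00 + 2 + imm 2 = 0x725c

0x725c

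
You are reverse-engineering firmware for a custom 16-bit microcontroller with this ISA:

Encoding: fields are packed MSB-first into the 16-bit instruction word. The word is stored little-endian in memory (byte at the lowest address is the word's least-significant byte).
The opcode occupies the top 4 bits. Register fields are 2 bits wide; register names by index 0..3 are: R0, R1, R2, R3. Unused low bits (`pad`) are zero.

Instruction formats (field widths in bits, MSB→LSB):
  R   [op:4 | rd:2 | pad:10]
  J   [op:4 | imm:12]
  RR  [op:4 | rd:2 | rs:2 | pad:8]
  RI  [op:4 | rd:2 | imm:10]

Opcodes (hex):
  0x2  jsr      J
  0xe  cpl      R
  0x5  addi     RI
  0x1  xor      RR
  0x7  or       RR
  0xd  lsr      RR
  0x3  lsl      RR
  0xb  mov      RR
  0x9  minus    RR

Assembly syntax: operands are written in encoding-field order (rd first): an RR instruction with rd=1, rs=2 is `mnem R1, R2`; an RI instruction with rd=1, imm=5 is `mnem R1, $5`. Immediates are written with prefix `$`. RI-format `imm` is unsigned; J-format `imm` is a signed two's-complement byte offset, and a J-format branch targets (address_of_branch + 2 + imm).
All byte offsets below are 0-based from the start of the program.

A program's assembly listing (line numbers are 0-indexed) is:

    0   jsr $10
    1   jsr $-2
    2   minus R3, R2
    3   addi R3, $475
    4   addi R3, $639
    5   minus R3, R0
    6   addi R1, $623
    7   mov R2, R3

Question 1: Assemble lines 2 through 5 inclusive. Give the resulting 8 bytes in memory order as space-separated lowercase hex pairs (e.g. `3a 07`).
00 9e db 5d 7f 5e 00 9c

2. minus fields op=0x9:4|rd=3:2|rs=2:2|pad=0:8 → word 9e00h → 00 9e
3. addi fields op=0x5:4|rd=3:2|imm=475:10 → word 5ddbh → db 5d
4. addi fields op=0x5:4|rd=3:2|imm=639:10 → word 5e7fh → 7f 5e
5. minus fields op=0x9:4|rd=3:2|rs=0:2|pad=0:8 → word 9c00h → 00 9c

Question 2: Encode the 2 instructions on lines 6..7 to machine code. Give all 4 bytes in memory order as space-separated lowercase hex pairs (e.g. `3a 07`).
line 6 (addi): pack op=0x5:4|rd=1:2|imm=623:10 = 0x566f; little→ 6f 56
line 7 (mov): pack op=0xb:4|rd=2:2|rs=3:2|pad=0:8 = 0xbb00; little→ 00 bb

6f 56 00 bb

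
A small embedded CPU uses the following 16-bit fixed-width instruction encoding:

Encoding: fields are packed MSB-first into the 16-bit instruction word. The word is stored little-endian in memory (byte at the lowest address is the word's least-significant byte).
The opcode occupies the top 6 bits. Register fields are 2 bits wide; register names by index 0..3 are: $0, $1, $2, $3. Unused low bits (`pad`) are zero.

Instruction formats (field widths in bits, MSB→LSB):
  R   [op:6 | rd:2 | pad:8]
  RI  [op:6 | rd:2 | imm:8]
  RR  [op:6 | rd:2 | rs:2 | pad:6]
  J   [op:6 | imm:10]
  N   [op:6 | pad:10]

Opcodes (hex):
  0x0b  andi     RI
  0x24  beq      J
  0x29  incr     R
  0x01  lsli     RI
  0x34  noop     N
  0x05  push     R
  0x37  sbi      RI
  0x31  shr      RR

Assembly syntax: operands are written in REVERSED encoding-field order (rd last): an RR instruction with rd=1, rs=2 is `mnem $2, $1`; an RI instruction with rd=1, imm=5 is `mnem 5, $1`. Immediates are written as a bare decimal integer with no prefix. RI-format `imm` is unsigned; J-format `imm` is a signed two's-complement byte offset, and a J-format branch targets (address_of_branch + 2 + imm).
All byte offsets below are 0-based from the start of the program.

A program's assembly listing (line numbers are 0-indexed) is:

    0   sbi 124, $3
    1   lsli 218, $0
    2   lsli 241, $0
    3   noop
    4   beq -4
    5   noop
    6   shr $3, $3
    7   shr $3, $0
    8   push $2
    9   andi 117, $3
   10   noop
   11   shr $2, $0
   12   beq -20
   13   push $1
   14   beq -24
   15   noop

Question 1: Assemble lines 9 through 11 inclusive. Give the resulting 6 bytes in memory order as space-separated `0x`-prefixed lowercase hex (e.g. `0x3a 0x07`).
line 9 (andi): pack op=0xb:6|rd=3:2|imm=117:8 = 0x2f75; little→ 75 2f
line 10 (noop): pack op=0x34:6|pad=0:10 = 0xd000; little→ 00 d0
line 11 (shr): pack op=0x31:6|rd=0:2|rs=2:2|pad=0:6 = 0xc480; little→ 80 c4

0x75 0x2f 0x00 0xd0 0x80 0xc4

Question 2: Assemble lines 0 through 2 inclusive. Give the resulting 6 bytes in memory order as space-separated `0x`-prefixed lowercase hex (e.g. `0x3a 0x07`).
0x7c 0xdf 0xda 0x04 0xf1 0x04

line 0 (sbi): pack op=0x37:6|rd=3:2|imm=124:8 = 0xdf7c; little→ 7c df
line 1 (lsli): pack op=0x1:6|rd=0:2|imm=218:8 = 0x04da; little→ da 04
line 2 (lsli): pack op=0x1:6|rd=0:2|imm=241:8 = 0x04f1; little→ f1 04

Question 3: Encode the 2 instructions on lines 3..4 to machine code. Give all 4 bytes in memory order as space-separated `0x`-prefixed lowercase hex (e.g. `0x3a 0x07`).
3. noop fields op=0x34:6|pad=0:10 → word d000h → 00 d0
4. beq fields op=0x24:6|imm=-4:10 → word 93fch → fc 93

0x00 0xd0 0xfc 0x93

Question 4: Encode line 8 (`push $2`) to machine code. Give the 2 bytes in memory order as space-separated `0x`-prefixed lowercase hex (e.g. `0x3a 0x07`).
0x00 0x16

L8: push op=0x5:6|rd=2:2|pad=0:8 ⇒ 0x1600 ⇒ little 00 16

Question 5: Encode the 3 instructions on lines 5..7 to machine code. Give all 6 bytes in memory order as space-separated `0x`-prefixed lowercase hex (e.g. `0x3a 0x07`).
line 5 (noop): pack op=0x34:6|pad=0:10 = 0xd000; little→ 00 d0
line 6 (shr): pack op=0x31:6|rd=3:2|rs=3:2|pad=0:6 = 0xc7c0; little→ c0 c7
line 7 (shr): pack op=0x31:6|rd=0:2|rs=3:2|pad=0:6 = 0xc4c0; little→ c0 c4

0x00 0xd0 0xc0 0xc7 0xc0 0xc4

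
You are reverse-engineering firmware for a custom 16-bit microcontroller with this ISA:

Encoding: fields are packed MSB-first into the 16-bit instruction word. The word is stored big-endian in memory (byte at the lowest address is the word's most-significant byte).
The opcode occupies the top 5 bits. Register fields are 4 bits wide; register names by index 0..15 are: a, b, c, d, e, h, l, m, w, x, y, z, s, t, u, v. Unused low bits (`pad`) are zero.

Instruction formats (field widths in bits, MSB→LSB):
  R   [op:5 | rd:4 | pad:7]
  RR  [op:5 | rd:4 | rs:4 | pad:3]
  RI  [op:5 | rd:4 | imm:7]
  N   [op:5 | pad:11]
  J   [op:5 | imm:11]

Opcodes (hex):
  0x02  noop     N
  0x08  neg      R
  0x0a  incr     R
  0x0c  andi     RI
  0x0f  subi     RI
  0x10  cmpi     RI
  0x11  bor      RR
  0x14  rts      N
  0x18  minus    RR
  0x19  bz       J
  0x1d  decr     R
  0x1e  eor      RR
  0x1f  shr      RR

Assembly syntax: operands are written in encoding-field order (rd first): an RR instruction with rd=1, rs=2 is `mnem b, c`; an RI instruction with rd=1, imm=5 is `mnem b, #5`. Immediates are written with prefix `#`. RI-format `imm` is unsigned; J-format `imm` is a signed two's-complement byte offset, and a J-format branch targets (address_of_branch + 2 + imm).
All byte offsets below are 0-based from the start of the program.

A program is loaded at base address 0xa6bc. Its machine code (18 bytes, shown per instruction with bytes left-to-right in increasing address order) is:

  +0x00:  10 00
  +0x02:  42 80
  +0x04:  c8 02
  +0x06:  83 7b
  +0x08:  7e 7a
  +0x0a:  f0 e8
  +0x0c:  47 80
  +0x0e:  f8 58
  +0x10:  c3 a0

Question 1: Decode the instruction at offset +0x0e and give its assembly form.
off 0x0e: read f8 58 as big → 0xf858
  opcode bits[15:11]=0x1f: shr/RR
  [10:7] rd=0 = a
  [6:3] rs=11 = z

shr a, z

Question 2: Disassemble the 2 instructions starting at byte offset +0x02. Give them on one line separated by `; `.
neg h; bz #2

[02] 42 80 → 0x4280
  top 5b → 0x8 → neg [R]
  rd: (w>>7)&0xf=0x5 → h
[04] c8 02 → 0xc802
  top 5b → 0x19 → bz [J]
  imm: (w>>0)&0x7ff=0x2 → #2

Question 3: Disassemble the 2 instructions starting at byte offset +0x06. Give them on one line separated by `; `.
cmpi l, #123; subi s, #122

+0x06: 83 7b ⇒ word 0x837b (big)
  opcode bits[15:11]=0x10: cmpi/RI
  rd@[10:7]=0x6 ⇒ l
  imm@[6:0]=0x7b ⇒ #123
+0x08: 7e 7a ⇒ word 0x7e7a (big)
  opcode bits[15:11]=0xf: subi/RI
  rd@[10:7]=0xc ⇒ s
  imm@[6:0]=0x7a ⇒ #122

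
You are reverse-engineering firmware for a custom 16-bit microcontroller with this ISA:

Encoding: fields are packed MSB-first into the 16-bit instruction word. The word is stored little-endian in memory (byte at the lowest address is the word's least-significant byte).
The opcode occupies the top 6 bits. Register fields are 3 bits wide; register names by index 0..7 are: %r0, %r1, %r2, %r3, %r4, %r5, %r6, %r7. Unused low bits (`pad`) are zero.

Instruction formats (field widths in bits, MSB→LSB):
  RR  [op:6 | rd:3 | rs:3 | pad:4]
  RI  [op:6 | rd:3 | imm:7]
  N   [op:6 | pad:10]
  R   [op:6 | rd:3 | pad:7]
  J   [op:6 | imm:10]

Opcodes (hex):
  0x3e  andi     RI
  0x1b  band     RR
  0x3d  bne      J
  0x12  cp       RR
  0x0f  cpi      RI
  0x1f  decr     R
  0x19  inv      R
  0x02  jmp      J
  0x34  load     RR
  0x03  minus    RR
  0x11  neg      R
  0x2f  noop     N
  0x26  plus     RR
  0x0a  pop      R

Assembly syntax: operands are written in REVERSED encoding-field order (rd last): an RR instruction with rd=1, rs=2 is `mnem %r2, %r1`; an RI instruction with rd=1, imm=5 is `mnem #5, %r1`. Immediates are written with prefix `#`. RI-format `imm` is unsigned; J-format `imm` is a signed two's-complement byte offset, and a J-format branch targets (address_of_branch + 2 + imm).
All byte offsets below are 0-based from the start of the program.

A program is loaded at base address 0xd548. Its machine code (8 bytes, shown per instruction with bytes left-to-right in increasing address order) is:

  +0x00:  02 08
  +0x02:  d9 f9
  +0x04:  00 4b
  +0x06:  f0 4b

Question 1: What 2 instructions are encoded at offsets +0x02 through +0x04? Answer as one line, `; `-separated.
andi #89, %r3; cp %r0, %r6

+0x02: d9 f9 ⇒ word 0xf9d9 (little)
  top 6b → 0x3e → andi [RI]
  [9:7] rd=3 = %r3
  [6:0] imm=89 = #89
+0x04: 00 4b ⇒ word 0x4b00 (little)
  top 6b → 0x12 → cp [RR]
  [9:7] rd=6 = %r6
  [6:4] rs=0 = %r0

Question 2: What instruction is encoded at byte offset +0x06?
@+06  little-endian(f0 4b) = 0x4bf0
  op=0x4bf0>>10=0x12 ⇒ cp (RR)
  rd: (w>>7)&0x7=0x7 → %r7
  rs: (w>>4)&0x7=0x7 → %r7

cp %r7, %r7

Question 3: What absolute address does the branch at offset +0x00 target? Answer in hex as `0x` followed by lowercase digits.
[00] 02 08 → 0x0802
  op=0x0802>>10=0x2 ⇒ jmp (J)
  imm: (w>>0)&0x3ff=0x2 → #2
  target = base 0xd548 + off 0x00 + 2 + imm 2 = 0xd54c

0xd54c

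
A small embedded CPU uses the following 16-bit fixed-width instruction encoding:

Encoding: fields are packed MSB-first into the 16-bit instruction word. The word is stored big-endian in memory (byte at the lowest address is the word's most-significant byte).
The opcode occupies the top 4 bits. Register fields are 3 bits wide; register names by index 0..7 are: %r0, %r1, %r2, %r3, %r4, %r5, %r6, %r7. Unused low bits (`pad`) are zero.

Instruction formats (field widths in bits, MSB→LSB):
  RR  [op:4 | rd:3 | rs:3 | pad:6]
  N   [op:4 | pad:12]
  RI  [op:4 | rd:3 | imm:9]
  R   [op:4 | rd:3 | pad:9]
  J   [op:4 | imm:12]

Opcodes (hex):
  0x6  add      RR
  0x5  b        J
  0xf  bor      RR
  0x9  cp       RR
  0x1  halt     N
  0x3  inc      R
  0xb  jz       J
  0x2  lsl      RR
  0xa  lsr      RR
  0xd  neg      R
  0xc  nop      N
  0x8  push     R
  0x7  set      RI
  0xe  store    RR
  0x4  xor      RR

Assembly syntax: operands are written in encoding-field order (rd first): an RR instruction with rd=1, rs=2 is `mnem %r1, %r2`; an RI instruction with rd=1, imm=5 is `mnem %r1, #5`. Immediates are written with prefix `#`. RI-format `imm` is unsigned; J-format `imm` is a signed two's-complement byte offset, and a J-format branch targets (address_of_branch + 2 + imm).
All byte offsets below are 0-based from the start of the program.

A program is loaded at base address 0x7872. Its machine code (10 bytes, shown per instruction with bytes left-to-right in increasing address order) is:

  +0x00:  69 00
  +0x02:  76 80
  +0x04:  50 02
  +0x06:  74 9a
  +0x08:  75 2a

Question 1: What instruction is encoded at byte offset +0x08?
set %r2, #298

[08] 75 2a → 0x752a
  opcode bits[15:12]=0x7: set/RI
  rd@[11:9]=0x2 ⇒ %r2
  imm@[8:0]=0x12a ⇒ #298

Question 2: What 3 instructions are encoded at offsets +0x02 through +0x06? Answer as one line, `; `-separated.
set %r3, #128; b #2; set %r2, #154

+0x02: 76 80 ⇒ word 0x7680 (big)
  op=0x7680>>12=0x7 ⇒ set (RI)
  rd: (w>>9)&0x7=0x3 → %r3
  imm: (w>>0)&0x1ff=0x80 → #128
+0x04: 50 02 ⇒ word 0x5002 (big)
  op=0x5002>>12=0x5 ⇒ b (J)
  imm: (w>>0)&0xfff=0x2 → #2
+0x06: 74 9a ⇒ word 0x749a (big)
  op=0x749a>>12=0x7 ⇒ set (RI)
  rd: (w>>9)&0x7=0x2 → %r2
  imm: (w>>0)&0x1ff=0x9a → #154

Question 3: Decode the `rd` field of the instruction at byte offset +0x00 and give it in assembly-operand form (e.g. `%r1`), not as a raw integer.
[00] 69 00 → 0x6900
  opcode bits[15:12]=0x6: add/RR
  rd@[11:9]=0x4 ⇒ %r4
  rs@[8:6]=0x4 ⇒ %r4

%r4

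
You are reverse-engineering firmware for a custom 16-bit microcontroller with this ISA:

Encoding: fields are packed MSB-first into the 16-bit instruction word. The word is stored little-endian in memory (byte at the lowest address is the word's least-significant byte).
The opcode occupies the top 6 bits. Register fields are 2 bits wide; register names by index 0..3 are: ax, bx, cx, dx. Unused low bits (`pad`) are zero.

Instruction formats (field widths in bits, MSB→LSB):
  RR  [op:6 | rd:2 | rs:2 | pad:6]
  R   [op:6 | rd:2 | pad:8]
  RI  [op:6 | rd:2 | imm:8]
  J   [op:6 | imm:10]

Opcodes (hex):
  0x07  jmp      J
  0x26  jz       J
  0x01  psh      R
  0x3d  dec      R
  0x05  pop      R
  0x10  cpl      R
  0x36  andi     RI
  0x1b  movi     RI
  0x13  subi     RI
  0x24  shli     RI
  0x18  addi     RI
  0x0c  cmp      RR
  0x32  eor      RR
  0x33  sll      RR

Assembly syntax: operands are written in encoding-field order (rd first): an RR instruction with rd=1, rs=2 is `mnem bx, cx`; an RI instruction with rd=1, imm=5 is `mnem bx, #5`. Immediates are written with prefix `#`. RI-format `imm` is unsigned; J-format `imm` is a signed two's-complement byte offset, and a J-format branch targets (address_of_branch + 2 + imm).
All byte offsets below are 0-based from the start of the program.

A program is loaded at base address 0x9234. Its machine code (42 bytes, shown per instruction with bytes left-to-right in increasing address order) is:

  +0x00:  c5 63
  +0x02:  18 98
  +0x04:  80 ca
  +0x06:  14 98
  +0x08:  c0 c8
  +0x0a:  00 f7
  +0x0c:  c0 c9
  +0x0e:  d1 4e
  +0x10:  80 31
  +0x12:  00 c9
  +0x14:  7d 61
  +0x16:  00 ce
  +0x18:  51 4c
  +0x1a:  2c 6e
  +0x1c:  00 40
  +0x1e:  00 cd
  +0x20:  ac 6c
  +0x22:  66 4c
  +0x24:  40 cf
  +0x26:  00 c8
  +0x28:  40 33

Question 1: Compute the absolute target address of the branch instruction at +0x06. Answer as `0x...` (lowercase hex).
@+06  little-endian(14 98) = 0x9814
  opcode bits[15:10]=0x26: jz/J
  imm: (w>>0)&0x3ff=0x14 → #20
  target = base 0x9234 + off 0x06 + 2 + imm 20 = 0x9250

0x9250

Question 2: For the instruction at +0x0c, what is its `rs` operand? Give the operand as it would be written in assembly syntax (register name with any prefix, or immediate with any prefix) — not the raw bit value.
dx

off 0x0c: read c0 c9 as little → 0xc9c0
  op=0xc9c0>>10=0x32 ⇒ eor (RR)
  [9:8] rd=1 = bx
  [7:6] rs=3 = dx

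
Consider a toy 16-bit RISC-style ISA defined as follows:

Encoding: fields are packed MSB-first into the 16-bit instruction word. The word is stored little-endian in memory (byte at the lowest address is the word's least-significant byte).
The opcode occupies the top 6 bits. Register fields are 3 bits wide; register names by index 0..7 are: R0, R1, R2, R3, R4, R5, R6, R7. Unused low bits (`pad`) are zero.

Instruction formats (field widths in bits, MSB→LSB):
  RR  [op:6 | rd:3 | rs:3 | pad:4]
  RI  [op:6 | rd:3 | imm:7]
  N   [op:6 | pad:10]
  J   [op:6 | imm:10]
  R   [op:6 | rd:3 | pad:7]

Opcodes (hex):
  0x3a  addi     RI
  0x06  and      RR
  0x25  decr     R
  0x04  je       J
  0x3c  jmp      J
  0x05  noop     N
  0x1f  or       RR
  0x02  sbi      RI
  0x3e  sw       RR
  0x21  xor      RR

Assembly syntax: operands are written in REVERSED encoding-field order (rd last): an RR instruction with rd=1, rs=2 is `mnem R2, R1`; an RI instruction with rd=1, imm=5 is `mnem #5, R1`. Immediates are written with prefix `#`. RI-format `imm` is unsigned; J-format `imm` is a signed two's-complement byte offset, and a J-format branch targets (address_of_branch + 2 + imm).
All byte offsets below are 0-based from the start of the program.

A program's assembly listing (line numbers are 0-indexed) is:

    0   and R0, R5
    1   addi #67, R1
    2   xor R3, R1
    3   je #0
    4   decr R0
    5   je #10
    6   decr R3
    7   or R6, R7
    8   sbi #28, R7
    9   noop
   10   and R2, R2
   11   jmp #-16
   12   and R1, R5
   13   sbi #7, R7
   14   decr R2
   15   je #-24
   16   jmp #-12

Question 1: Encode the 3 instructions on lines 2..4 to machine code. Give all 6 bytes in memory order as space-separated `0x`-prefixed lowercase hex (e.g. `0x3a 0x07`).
2. xor fields op=0x21:6|rd=1:3|rs=3:3|pad=0:4 → word 84b0h → b0 84
3. je fields op=0x4:6|imm=0:10 → word 1000h → 00 10
4. decr fields op=0x25:6|rd=0:3|pad=0:7 → word 9400h → 00 94

0xb0 0x84 0x00 0x10 0x00 0x94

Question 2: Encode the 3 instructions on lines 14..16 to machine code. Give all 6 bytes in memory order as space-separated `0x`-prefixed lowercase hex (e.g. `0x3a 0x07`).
0x00 0x95 0xe8 0x13 0xf4 0xf3

line 14 (decr): pack op=0x25:6|rd=2:3|pad=0:7 = 0x9500; little→ 00 95
line 15 (je): pack op=0x4:6|imm=-24:10 = 0x13e8; little→ e8 13
line 16 (jmp): pack op=0x3c:6|imm=-12:10 = 0xf3f4; little→ f4 f3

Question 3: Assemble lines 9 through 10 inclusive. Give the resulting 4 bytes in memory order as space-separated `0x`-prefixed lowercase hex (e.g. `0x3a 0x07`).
0x00 0x14 0x20 0x19

L9: noop op=0x5:6|pad=0:10 ⇒ 0x1400 ⇒ little 00 14
L10: and op=0x6:6|rd=2:3|rs=2:3|pad=0:4 ⇒ 0x1920 ⇒ little 20 19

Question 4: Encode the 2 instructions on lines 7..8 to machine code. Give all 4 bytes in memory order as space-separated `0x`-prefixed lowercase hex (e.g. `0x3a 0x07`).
L7: or op=0x1f:6|rd=7:3|rs=6:3|pad=0:4 ⇒ 0x7fe0 ⇒ little e0 7f
L8: sbi op=0x2:6|rd=7:3|imm=28:7 ⇒ 0x0b9c ⇒ little 9c 0b

0xe0 0x7f 0x9c 0x0b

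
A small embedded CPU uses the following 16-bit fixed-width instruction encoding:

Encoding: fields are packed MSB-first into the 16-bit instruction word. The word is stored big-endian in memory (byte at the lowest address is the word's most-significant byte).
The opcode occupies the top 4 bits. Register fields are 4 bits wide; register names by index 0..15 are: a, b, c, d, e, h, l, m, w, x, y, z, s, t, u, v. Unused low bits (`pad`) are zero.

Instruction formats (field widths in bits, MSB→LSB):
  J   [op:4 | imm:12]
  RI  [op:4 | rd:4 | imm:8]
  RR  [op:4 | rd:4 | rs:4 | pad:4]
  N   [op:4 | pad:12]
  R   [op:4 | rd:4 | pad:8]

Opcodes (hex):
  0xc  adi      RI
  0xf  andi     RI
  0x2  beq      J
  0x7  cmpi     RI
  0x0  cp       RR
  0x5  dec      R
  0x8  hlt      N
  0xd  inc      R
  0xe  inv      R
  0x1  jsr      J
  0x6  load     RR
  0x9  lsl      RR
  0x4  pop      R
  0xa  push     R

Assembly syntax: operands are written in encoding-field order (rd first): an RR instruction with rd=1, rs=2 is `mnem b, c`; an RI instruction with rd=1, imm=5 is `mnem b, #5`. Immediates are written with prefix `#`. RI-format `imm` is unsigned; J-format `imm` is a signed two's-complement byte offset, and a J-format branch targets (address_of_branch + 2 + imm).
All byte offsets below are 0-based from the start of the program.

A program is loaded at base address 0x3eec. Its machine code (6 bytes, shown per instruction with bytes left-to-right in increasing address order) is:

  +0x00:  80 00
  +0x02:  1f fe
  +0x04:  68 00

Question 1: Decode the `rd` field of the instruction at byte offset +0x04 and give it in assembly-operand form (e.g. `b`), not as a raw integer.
w

+0x04: 68 00 ⇒ word 0x6800 (big)
  top 4b → 0x6 → load [RR]
  rd@[11:8]=0x8 ⇒ w
  rs@[7:4]=0x0 ⇒ a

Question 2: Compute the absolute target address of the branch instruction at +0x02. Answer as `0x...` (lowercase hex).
[02] 1f fe → 0x1ffe
  op=0x1ffe>>12=0x1 ⇒ jsr (J)
  [11:0] imm=4094 (s12→-2) = #-2
  target = base 0x3eec + off 0x02 + 2 + imm -2 = 0x3eee

0x3eee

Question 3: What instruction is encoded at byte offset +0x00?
hlt

off 0x00: read 80 00 as big → 0x8000
  top 4b → 0x8 → hlt [N]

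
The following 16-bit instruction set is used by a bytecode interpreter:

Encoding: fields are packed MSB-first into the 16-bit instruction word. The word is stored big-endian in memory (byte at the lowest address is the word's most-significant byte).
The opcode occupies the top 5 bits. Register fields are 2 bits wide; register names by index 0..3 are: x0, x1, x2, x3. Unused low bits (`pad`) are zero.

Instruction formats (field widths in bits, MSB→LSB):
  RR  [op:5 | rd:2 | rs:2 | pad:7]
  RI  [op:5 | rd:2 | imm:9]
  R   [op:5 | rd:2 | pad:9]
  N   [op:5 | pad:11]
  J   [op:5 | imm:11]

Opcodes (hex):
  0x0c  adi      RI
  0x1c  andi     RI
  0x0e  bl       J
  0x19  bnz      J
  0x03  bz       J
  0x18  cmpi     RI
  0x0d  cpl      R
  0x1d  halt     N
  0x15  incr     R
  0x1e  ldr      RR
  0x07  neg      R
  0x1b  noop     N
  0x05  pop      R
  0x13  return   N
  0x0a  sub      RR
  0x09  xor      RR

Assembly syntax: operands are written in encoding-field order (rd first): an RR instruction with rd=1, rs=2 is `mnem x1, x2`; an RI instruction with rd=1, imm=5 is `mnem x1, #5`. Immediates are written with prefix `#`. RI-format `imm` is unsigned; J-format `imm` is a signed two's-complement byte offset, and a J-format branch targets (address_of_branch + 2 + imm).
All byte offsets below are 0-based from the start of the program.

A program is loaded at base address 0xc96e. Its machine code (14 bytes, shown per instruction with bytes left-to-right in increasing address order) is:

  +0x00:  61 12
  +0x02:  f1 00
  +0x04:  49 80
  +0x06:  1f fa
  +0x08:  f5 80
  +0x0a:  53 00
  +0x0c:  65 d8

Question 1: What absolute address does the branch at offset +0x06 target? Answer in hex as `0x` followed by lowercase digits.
0xc970

+0x06: 1f fa ⇒ word 0x1ffa (big)
  top 5b → 0x3 → bz [J]
  [10:0] imm=2042 (s11→-6) = #-6
  target = base 0xc96e + off 0x06 + 2 + imm -6 = 0xc970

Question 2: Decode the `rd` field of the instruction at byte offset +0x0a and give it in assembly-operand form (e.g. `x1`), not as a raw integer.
x1

@+0a  big-endian(53 00) = 0x5300
  opcode bits[15:11]=0xa: sub/RR
  rd: (w>>9)&0x3=0x1 → x1
  rs: (w>>7)&0x3=0x2 → x2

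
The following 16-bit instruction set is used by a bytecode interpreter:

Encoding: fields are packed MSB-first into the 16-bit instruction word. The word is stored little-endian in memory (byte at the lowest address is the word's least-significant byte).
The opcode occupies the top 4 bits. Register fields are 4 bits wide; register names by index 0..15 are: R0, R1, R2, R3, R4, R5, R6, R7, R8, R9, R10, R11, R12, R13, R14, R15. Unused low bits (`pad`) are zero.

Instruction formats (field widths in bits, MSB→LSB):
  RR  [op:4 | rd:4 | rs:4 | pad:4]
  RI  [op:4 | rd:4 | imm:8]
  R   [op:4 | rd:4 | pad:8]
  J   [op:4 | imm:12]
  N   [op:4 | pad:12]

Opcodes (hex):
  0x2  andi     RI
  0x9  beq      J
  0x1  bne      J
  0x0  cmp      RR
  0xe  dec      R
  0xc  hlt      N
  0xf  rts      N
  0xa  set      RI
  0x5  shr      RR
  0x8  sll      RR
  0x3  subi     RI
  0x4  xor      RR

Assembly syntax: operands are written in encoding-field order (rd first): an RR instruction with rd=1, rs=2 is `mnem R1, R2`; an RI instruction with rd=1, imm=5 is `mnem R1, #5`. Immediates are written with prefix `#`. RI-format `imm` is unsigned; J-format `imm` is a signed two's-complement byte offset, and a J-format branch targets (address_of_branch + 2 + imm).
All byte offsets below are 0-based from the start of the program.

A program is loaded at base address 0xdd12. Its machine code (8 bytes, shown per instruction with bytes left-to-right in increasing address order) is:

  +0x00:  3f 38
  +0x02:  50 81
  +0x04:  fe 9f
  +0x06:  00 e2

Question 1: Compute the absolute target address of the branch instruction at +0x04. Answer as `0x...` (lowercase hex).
@+04  little-endian(fe 9f) = 0x9ffe
  top 4b → 0x9 → beq [J]
  [11:0] imm=4094 (s12→-2) = #-2
  target = base 0xdd12 + off 0x04 + 2 + imm -2 = 0xdd16

0xdd16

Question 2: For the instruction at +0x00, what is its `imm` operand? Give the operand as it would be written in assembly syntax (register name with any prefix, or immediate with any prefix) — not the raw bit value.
#63

[00] 3f 38 → 0x383f
  op=0x383f>>12=0x3 ⇒ subi (RI)
  [11:8] rd=8 = R8
  [7:0] imm=63 = #63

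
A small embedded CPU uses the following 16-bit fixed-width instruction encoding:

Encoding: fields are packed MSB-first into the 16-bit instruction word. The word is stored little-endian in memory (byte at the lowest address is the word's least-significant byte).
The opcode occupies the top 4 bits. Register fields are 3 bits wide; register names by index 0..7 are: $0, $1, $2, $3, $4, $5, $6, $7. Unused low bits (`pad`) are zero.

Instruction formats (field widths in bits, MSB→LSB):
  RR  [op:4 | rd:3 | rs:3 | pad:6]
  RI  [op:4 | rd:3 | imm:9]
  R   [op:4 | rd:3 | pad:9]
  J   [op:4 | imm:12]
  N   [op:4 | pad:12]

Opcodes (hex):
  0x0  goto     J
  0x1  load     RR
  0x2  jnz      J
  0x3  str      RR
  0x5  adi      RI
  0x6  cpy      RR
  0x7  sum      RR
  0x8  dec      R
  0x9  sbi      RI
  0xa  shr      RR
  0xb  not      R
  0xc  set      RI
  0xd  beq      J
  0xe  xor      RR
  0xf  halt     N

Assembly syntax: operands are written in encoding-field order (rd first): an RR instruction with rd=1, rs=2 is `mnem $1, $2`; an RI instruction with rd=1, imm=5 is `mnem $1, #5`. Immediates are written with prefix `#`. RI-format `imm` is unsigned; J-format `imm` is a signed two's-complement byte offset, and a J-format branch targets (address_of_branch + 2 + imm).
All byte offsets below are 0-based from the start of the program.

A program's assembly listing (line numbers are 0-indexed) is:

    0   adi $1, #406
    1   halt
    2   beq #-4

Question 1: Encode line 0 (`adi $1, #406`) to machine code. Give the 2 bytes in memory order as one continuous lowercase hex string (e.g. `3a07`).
0. adi fields op=0x5:4|rd=1:3|imm=406:9 → word 5396h → 96 53

9653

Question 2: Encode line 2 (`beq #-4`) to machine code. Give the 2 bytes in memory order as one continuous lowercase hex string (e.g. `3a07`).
2. beq fields op=0xd:4|imm=-4:12 → word dffch → fc df

fcdf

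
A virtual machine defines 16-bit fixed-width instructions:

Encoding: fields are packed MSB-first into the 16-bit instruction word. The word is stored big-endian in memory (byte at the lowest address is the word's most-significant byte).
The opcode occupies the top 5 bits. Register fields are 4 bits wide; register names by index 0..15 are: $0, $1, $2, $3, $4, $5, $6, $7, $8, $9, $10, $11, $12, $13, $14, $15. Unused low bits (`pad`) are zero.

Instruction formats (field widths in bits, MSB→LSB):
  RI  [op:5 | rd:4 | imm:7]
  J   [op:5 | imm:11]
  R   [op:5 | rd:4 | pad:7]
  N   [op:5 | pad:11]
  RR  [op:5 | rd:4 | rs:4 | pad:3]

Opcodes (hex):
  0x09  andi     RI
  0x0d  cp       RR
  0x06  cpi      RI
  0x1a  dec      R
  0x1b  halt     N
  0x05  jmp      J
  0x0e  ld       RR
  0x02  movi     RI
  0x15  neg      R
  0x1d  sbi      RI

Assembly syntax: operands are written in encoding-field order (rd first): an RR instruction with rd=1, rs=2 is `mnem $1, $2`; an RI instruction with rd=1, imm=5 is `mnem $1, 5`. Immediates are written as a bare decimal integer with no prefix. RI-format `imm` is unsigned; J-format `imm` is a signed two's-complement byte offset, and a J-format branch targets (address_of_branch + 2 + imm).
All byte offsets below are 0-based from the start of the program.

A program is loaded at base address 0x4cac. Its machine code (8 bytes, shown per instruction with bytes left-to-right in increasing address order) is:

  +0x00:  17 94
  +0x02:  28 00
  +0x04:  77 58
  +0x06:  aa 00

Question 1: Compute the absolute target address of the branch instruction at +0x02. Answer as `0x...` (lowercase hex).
0x4cb0

[02] 28 00 → 0x2800
  op=0x2800>>11=0x5 ⇒ jmp (J)
  [10:0] imm=0 = 0
  target = base 0x4cac + off 0x02 + 2 + imm 0 = 0x4cb0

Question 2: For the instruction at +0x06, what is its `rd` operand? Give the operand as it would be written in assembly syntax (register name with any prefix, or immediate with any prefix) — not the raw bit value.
+0x06: aa 00 ⇒ word 0xaa00 (big)
  opcode bits[15:11]=0x15: neg/R
  [10:7] rd=4 = $4

$4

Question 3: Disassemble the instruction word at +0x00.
off 0x00: read 17 94 as big → 0x1794
  opcode bits[15:11]=0x2: movi/RI
  rd@[10:7]=0xf ⇒ $15
  imm@[6:0]=0x14 ⇒ 20

movi $15, 20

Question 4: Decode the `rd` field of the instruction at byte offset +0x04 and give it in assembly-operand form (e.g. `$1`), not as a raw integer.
$14

off 0x04: read 77 58 as big → 0x7758
  opcode bits[15:11]=0xe: ld/RR
  [10:7] rd=14 = $14
  [6:3] rs=11 = $11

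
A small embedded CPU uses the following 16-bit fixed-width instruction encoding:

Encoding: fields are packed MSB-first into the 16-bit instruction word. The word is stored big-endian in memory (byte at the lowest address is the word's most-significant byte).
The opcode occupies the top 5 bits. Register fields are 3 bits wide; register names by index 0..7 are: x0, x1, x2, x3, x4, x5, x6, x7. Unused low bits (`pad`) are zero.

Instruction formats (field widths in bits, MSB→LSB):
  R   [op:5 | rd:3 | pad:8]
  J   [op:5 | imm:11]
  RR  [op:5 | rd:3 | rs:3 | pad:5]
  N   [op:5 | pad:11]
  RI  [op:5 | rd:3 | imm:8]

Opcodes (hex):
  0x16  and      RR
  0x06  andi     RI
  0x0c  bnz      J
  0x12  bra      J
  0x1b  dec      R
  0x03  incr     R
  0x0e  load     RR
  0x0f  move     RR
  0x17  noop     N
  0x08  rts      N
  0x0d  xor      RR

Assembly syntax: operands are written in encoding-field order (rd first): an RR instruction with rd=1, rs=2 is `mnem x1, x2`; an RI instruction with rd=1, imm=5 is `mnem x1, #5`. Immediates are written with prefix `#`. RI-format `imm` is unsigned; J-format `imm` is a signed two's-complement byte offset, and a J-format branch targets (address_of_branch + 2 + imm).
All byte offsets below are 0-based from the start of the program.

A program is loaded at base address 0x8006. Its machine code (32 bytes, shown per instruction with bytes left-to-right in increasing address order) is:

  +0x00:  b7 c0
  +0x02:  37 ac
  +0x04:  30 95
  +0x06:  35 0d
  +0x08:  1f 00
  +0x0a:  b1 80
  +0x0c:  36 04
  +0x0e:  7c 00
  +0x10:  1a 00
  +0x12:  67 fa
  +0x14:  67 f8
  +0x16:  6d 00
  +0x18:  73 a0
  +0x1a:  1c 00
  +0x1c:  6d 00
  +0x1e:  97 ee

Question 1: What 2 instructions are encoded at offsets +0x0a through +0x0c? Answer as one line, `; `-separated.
and x1, x4; andi x6, #4

+0x0a: b1 80 ⇒ word 0xb180 (big)
  top 5b → 0x16 → and [RR]
  rd@[10:8]=0x1 ⇒ x1
  rs@[7:5]=0x4 ⇒ x4
+0x0c: 36 04 ⇒ word 0x3604 (big)
  top 5b → 0x6 → andi [RI]
  rd@[10:8]=0x6 ⇒ x6
  imm@[7:0]=0x4 ⇒ #4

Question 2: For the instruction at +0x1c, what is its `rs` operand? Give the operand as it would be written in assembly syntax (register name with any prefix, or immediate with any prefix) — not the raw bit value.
x0

off 0x1c: read 6d 00 as big → 0x6d00
  opcode bits[15:11]=0xd: xor/RR
  [10:8] rd=5 = x5
  [7:5] rs=0 = x0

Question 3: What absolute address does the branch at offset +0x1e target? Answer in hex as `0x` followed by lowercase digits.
[1e] 97 ee → 0x97ee
  top 5b → 0x12 → bra [J]
  imm: (w>>0)&0x7ff=0x7ee (s11→-18) → #-18
  target = base 0x8006 + off 0x1e + 2 + imm -18 = 0x8014

0x8014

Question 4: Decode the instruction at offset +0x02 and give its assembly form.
off 0x02: read 37 ac as big → 0x37ac
  top 5b → 0x6 → andi [RI]
  [10:8] rd=7 = x7
  [7:0] imm=172 = #172

andi x7, #172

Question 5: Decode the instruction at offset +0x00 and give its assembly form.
and x7, x6

off 0x00: read b7 c0 as big → 0xb7c0
  top 5b → 0x16 → and [RR]
  [10:8] rd=7 = x7
  [7:5] rs=6 = x6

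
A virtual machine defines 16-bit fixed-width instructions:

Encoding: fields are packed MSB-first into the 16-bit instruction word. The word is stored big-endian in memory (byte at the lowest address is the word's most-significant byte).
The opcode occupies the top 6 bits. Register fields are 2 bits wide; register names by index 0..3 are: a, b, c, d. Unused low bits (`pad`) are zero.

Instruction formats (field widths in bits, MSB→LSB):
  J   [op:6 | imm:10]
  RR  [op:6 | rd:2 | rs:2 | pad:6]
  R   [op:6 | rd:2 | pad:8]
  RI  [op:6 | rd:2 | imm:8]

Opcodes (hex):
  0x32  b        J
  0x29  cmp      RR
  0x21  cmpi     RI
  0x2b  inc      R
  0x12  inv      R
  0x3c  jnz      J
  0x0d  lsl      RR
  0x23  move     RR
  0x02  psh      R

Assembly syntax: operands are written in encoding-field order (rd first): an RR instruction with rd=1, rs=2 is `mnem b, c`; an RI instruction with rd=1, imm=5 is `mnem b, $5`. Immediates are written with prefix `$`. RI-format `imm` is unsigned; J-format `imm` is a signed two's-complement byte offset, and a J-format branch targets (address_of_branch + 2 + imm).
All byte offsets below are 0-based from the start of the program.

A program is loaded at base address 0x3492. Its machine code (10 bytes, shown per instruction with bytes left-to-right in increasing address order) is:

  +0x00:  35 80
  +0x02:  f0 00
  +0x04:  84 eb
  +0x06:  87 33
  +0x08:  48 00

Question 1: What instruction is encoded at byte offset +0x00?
lsl b, c

+0x00: 35 80 ⇒ word 0x3580 (big)
  op=0x3580>>10=0xd ⇒ lsl (RR)
  rd@[9:8]=0x1 ⇒ b
  rs@[7:6]=0x2 ⇒ c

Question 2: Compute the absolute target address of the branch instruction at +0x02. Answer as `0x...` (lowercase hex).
0x3496

+0x02: f0 00 ⇒ word 0xf000 (big)
  top 6b → 0x3c → jnz [J]
  imm: (w>>0)&0x3ff=0x0 → $0
  target = base 0x3492 + off 0x02 + 2 + imm 0 = 0x3496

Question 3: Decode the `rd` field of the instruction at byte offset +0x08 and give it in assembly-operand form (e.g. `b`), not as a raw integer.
off 0x08: read 48 00 as big → 0x4800
  opcode bits[15:10]=0x12: inv/R
  [9:8] rd=0 = a

a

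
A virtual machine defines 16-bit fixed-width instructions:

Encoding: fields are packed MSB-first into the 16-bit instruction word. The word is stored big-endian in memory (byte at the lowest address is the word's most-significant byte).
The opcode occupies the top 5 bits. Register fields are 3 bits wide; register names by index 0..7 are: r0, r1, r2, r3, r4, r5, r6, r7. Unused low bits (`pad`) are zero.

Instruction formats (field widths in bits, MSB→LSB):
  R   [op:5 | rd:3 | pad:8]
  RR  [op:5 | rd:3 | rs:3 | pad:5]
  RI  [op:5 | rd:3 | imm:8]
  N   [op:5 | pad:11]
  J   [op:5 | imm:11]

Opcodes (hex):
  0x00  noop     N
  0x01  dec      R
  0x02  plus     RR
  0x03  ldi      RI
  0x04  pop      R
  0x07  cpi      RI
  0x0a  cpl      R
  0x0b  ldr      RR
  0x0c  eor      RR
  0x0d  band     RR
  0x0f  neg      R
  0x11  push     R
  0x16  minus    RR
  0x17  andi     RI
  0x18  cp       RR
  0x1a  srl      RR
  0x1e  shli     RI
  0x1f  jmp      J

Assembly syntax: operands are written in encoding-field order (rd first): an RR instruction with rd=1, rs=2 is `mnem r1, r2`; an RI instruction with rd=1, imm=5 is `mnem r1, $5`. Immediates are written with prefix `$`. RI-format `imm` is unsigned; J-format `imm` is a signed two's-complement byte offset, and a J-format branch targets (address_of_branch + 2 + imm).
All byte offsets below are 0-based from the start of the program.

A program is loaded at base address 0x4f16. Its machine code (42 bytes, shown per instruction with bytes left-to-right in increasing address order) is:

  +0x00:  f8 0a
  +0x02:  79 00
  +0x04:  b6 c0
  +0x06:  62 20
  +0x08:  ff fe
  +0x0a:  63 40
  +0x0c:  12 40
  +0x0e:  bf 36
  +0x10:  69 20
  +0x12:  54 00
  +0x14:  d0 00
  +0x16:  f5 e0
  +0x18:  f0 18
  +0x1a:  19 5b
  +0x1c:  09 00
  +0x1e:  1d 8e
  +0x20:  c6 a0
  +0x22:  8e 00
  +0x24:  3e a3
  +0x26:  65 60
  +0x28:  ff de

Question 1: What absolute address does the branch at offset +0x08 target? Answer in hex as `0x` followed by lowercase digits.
0x4f1e

@+08  big-endian(ff fe) = 0xfffe
  top 5b → 0x1f → jmp [J]
  [10:0] imm=2046 (s11→-2) = $-2
  target = base 0x4f16 + off 0x08 + 2 + imm -2 = 0x4f1e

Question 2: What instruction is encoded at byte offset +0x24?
@+24  big-endian(3e a3) = 0x3ea3
  top 5b → 0x7 → cpi [RI]
  rd@[10:8]=0x6 ⇒ r6
  imm@[7:0]=0xa3 ⇒ $163

cpi r6, $163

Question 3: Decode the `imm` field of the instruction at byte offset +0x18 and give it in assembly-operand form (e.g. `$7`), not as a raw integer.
$24

[18] f0 18 → 0xf018
  op=0xf018>>11=0x1e ⇒ shli (RI)
  [10:8] rd=0 = r0
  [7:0] imm=24 = $24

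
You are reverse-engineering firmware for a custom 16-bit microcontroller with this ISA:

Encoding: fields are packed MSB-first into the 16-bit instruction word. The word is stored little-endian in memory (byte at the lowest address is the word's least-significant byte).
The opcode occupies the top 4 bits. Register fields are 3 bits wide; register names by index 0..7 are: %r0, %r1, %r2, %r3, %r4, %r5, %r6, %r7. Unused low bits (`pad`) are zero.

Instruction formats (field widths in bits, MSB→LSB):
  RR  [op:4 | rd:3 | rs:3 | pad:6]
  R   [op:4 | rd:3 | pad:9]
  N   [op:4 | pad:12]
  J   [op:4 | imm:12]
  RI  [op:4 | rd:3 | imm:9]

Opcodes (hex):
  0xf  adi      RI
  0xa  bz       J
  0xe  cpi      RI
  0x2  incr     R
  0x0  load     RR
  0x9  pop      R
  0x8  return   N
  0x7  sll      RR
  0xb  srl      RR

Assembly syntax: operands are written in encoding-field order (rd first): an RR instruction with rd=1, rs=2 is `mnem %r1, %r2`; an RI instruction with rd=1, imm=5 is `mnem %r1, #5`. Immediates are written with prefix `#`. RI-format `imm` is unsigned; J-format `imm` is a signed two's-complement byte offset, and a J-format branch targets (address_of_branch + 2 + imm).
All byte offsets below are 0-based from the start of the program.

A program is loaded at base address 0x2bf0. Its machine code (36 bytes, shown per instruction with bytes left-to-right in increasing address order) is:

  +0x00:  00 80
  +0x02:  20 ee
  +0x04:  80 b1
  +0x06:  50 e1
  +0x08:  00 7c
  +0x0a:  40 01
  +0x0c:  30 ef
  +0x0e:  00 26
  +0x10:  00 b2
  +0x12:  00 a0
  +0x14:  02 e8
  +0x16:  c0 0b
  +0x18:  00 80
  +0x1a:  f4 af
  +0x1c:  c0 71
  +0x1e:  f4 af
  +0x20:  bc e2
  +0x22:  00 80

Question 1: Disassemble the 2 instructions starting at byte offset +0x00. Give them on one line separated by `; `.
[00] 00 80 → 0x8000
  top 4b → 0x8 → return [N]
[02] 20 ee → 0xee20
  top 4b → 0xe → cpi [RI]
  [11:9] rd=7 = %r7
  [8:0] imm=32 = #32

return; cpi %r7, #32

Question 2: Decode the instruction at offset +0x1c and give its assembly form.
+0x1c: c0 71 ⇒ word 0x71c0 (little)
  opcode bits[15:12]=0x7: sll/RR
  rd: (w>>9)&0x7=0x0 → %r0
  rs: (w>>6)&0x7=0x7 → %r7

sll %r0, %r7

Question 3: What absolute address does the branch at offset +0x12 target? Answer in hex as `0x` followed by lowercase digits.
0x2c04

off 0x12: read 00 a0 as little → 0xa000
  op=0xa000>>12=0xa ⇒ bz (J)
  imm@[11:0]=0x0 ⇒ #0
  target = base 0x2bf0 + off 0x12 + 2 + imm 0 = 0x2c04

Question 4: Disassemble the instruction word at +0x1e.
bz #-12

+0x1e: f4 af ⇒ word 0xaff4 (little)
  top 4b → 0xa → bz [J]
  imm@[11:0]=0xff4 (s12→-12) ⇒ #-12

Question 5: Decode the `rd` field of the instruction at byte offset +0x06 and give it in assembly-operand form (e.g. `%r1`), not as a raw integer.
%r0

@+06  little-endian(50 e1) = 0xe150
  opcode bits[15:12]=0xe: cpi/RI
  rd: (w>>9)&0x7=0x0 → %r0
  imm: (w>>0)&0x1ff=0x150 → #336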